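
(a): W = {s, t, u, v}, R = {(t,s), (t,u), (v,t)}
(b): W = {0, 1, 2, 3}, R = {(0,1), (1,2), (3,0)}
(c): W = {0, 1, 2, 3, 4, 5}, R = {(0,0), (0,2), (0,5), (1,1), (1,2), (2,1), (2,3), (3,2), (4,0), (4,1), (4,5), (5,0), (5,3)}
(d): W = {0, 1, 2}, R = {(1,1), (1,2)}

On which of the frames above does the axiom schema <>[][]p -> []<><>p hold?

This is the axiom for a generalized confluence (Geach) condition; its first-order frame correspondent is forall x forall y forall z ((xRy & xRz) -> exists w (y R^2 w & z R^2 w)).
(a): fails — tRs, tRs but no w with sR²w and sR²w.
(b): fails — 0R1, 0R1 but no w with 1R²w and 1R²w.
(c): satisfies the condition.
(d): fails — 1R1, 1R2 but no w with 1R²w and 2R²w.

(c)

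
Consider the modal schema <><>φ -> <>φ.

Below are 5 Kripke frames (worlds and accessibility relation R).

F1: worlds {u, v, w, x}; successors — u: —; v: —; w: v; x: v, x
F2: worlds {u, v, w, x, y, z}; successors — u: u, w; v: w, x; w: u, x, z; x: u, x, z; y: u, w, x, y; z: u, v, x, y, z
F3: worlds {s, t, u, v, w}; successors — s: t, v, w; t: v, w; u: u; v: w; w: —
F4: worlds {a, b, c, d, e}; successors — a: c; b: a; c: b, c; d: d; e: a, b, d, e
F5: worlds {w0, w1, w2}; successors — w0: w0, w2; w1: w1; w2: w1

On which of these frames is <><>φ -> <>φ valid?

The schema corresponds to transitivity: forall x forall y forall z (Rxy & Ryz -> Rxz).
F1: holds.
F2: fails — Ryx and Rxz but not Ryz.
F3: holds.
F4: fails — Rea and Rac but not Rec.
F5: fails — Rw0w2 and Rw2w1 but not Rw0w1.

F1, F3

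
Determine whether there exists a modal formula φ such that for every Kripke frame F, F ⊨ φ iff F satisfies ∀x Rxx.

Yes — defined by □q → q

Yes: it is reflexivity, defined by the T schema □q → q.
Suppose □q→q is valid. At any x set V(q)={w : Rxw}. Then □q holds at x, so q holds at x, i.e. Rxx.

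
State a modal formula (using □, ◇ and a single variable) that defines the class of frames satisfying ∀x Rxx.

This is reflexivity; the standard corresponding axiom is T: □ψ → ψ.
Suppose □ψ→ψ is valid. At any x set V(ψ)={w : Rxw}. Then □ψ holds at x, so ψ holds at x, i.e. Rxx.

□ψ → ψ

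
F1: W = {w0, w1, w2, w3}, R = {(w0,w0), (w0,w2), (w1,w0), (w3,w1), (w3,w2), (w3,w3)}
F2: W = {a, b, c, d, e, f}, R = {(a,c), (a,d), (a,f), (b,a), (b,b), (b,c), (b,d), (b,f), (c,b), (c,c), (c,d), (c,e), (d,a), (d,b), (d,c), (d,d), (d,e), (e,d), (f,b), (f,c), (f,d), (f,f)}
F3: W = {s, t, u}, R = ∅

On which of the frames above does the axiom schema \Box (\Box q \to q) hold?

F3

Frame correspondent (Sahlqvist): \forall x \forall y (Rxy \to Ryy) — i.e. shift-reflexivity.
F1: fails — Rw3w1 but not Rw1w1.
F2: fails — Rce but not Ree.
F3: satisfies the condition.
Valid on: F3.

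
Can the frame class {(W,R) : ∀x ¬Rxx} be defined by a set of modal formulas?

Not modally definable

Any modally definable frame class is closed under surjective bounded morphisms.
The 3-cycle (worlds a,b,c with a→b→c→a) is irreflexive, and the map sending every world to a single reflexive point • is a surjective bounded morphism (forth: every edge maps to (•,•); back: every world has a successor). So any modal formula valid on the 3-cycle is also valid on the reflexive point, which is not irreflexive.
So the class is not modally definable.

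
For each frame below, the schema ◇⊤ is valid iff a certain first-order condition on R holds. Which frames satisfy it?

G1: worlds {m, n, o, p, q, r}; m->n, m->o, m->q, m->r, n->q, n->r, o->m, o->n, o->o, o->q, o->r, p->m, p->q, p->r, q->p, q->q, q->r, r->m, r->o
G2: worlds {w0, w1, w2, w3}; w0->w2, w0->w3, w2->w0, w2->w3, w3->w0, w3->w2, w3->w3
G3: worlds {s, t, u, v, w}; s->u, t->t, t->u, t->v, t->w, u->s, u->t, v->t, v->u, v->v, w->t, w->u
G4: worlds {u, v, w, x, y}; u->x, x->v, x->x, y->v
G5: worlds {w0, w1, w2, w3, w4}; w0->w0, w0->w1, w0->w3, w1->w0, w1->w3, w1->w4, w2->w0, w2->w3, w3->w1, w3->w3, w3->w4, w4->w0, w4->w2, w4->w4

Frame correspondent (Sahlqvist): ∀x ∃y Rxy — i.e. seriality.
G1: ✓.
G2: fails — world w1 has no successor.
G3: ✓.
G4: fails — world v has no successor.
G5: ✓.
Valid on: G1, G3, G5.

G1, G3, G5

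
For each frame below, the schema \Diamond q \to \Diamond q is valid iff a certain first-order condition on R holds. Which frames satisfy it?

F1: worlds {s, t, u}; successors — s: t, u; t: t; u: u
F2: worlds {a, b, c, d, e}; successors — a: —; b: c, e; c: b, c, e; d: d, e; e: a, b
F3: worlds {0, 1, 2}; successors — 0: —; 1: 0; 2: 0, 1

Frame correspondent (Sahlqvist): \forall x \forall y (xRy \to \exists w (y = w \wedge xRw)) — i.e. a generalized confluence (Geach) condition.
F1: holds.
F2: holds.
F3: holds.
Valid on: F1, F2, F3.

F1, F2, F3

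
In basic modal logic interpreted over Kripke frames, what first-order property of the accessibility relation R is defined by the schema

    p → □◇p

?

symmetry

This schema is the B axiom.
Its frame correspondent is symmetry — ∀x ∀y (Rxy → Ryx).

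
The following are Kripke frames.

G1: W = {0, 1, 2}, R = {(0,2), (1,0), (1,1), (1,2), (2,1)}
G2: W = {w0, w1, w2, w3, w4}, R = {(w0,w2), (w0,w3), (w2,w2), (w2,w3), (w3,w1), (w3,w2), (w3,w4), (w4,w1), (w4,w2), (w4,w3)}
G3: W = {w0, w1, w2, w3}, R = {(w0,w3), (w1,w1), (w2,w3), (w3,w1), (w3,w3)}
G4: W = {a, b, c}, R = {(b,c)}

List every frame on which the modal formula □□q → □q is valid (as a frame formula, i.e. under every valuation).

G3

Frame correspondent (Sahlqvist): ∀x ∀y (Rxy → ∃z (Rxz ∧ Rzy)) — i.e. density.
G1: fails — R02 but no z with R0z and Rz2.
G2: fails — Rw3w4 but no z with Rw3z and Rzw4.
G3: satisfies the condition.
G4: fails — Rbc but no z with Rbz and Rzc.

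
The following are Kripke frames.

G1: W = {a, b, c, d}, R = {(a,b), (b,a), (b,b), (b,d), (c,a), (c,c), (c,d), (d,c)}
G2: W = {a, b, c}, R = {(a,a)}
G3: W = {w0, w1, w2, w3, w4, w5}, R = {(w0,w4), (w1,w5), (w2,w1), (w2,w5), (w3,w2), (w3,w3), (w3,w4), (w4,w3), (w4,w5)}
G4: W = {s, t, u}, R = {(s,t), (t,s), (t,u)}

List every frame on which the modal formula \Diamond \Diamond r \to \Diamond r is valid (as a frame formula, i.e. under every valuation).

The schema corresponds to transitivity: \forall x \forall y \forall z (Rxy \wedge Ryz \to Rxz).
G1: fails — Rdc and Rcd but not Rdd.
G2: holds.
G3: fails — Rw0w4 and Rw4w5 but not Rw0w5.
G4: fails — Rts and Rst but not Rtt.
Valid on: G2.

G2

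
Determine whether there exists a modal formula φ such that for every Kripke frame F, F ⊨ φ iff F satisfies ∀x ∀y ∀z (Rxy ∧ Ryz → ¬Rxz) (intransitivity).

If a class were modally definable it would be closed under surjective bounded morphisms (Goldblatt–Thomason).
The 7-cycle (worlds w0,w1,w2,w3,w4,w5,w6 with w0→w1→w2→w3→w4→w5→w6→w0) is intransitive. Mapping every world to a single reflexive point • is a surjective bounded morphism; the reflexive point is not intransitive (R••∧R•• but R••).
So no modal formula (or set of formulas) defines exactly the intransitive frames.

No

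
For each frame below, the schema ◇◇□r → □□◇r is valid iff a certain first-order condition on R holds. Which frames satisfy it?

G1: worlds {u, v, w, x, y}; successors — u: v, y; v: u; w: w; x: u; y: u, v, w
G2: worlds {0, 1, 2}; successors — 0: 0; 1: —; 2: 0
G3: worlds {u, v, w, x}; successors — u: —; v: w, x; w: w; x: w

The schema corresponds to a generalized confluence (Geach) condition: ∀x ∀y ∀z ((xR²y ∧ xR²z) → ∃w (yRw ∧ zRw)).
G1: fails — uR²u, uR²v but no t with uRt and vRt.
G2: condition met.
G3: condition met.
Valid on: G2, G3.

G2, G3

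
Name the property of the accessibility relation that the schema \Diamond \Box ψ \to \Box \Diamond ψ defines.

This schema is the .2 axiom.
It corresponds to convergence: \forall x \forall y \forall z (Rxy \wedge Rxz \to \exists w (Ryw \wedge Rzw)).

Convergence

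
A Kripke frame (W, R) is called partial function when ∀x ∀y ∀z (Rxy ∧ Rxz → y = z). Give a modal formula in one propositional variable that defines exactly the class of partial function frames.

This is partial functionality; the standard corresponding axiom is CD: ◇p → □p.
Suppose ◇p→□p is valid. Take Rxy, Rxz and set V(p)={y}. Then ◇p at x, so □p at x, so p at z, i.e. z=y.

◇p → □p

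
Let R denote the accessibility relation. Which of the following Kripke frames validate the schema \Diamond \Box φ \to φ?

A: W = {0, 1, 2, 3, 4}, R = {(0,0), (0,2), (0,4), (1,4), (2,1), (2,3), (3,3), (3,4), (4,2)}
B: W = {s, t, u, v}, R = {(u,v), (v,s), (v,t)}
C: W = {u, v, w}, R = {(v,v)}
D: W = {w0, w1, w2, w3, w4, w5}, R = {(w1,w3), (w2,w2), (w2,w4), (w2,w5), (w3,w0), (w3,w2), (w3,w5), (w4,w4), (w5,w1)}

Frame correspondent (Sahlqvist): \forall x \forall y (Rxy \to Ryx) — i.e. symmetry.
A: fails — R34 but not R43.
B: fails — Ruv but not Rvu.
C: ✓.
D: fails — Rw2w4 but not Rw4w2.

C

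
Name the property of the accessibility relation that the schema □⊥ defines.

□⊥ is valid iff no world has any successor (otherwise □⊥ fails at any world with one).

emptiness of R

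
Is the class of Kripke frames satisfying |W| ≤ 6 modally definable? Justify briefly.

No

If a class were modally definable it would be closed under disjoint unions (Goldblatt–Thomason).
Any modal formula valid on each of 7 disjoint one-world frames is valid on their disjoint union (validity is preserved under disjoint unions). Each one-world frame has |W|=1≤6, but the union has |W|=7.
Hence having at most 6 worlds is not modally definable.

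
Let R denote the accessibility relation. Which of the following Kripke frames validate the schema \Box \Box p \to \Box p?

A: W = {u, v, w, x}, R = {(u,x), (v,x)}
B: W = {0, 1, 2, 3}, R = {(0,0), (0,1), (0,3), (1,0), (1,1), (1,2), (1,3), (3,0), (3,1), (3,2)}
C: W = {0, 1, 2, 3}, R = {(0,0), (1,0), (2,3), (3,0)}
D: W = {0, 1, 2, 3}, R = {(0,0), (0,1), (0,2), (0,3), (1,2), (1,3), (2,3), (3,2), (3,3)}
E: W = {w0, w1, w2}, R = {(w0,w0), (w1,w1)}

B, D, E

Frame correspondent (Sahlqvist): \forall x \forall y (Rxy \to \exists z (Rxz \wedge Rzy)) — i.e. density.
A: fails — Rvx but no z with Rvz and Rzx.
B: condition met.
C: fails — R23 but no z with R2z and Rz3.
D: condition met.
E: condition met.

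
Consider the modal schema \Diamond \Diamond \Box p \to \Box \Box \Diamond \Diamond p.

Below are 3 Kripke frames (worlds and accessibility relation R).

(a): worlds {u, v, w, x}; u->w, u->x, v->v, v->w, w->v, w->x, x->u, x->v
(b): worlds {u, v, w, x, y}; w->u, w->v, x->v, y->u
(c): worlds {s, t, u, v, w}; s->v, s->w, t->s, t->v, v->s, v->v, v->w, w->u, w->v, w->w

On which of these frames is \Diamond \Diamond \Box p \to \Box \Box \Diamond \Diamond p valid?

(a), (b)

The schema corresponds to a generalized confluence (Geach) condition: \forall x \forall y \forall z ((x R^2 y \wedge x R^2 z) \to \exists w (yRw \wedge z R^2 w)).
(a): holds.
(b): holds.
(c): fails — sR²s, sR²u but no w* with sRw* and uR²w*.
Valid on: (a), (b).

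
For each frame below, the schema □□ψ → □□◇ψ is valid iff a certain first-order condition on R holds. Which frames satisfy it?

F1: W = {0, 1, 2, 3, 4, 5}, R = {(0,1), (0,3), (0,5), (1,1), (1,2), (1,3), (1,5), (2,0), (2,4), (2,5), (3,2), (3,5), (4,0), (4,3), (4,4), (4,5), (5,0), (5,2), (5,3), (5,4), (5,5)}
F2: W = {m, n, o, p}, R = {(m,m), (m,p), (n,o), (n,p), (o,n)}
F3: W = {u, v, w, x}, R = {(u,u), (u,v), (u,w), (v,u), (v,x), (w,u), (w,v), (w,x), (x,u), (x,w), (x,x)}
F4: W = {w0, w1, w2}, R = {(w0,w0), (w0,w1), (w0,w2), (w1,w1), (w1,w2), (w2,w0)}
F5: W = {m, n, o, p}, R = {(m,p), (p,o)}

F1, F3, F4

The schema corresponds to a generalized confluence (Geach) condition: ∀x ∀z (xR²z → ∃w (xR²w ∧ zRw)).
F1: ✓.
F2: fails — mR²p but no w with mR²w and pRw.
F3: ✓.
F4: ✓.
F5: fails — mR²o but no w with mR²w and oRw.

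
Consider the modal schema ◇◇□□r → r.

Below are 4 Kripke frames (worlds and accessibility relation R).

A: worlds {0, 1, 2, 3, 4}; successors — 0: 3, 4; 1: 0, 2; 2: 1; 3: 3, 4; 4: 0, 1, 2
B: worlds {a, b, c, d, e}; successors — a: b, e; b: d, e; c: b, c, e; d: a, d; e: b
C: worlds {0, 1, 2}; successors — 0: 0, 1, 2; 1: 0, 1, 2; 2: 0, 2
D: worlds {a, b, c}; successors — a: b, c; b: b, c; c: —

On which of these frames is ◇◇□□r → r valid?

C

Frame correspondent (Sahlqvist): ∀x ∀y (xR²y → ∃w (yR²w ∧ x = w)) — i.e. a generalized confluence (Geach) condition.
A: fails — 0R²1 but no w with 1R²w and 0=w.
B: fails — aR²e but no w with eR²w and a=w.
C: ✓.
D: fails — aR²b but no w with bR²w and a=w.
Valid on: C.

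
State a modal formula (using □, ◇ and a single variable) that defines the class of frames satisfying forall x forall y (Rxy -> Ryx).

r → □◇r

This is symmetry; the standard corresponding axiom is B: r → □◇r.
Suppose r→□◇r is valid. Take Rxy and set V(r)={x}. Then r at x, so □◇r at x, so ◇r at y, so some z with Ryz has r; z=x, i.e. Ryx.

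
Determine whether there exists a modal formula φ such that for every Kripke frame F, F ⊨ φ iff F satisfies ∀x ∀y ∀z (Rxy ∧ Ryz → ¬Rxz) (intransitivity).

No — not modally definable

Any modally definable frame class is closed under surjective bounded morphisms.
The 5-cycle (worlds a,b,c,d,e with a→b→c→d→e→a) is intransitive. Mapping every world to a single reflexive point • is a surjective bounded morphism; the reflexive point is not intransitive (R••∧R•• but R••).
Hence intransitivity is not modally definable.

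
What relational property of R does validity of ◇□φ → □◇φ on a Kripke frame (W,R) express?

Suppose ◇□φ→□◇φ is valid. Take Rxy, Rxz and set V(φ)={w : Ryw}. Then □φ at y so ◇□φ at x, so □◇φ at x, so ◇φ at z, giving w with Rzw and Ryw.
Conversely, any frame satisfying ∀x ∀y ∀z (Rxy ∧ Rxz → ∃w (Ryw ∧ Rzw)) validates the schema.
So the correspondent is convergence.

Convergence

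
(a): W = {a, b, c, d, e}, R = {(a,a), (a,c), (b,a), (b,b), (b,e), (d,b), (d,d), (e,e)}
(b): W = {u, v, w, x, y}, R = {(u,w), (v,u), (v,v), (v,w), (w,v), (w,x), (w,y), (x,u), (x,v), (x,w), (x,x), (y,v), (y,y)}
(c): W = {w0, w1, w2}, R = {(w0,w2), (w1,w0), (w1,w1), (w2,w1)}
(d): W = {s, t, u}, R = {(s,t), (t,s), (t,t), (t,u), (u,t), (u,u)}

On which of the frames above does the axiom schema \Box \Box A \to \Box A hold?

(a), (d)

Frame correspondent (Sahlqvist): \forall x \forall y (Rxy \to \exists z (Rxz \wedge Rzy)) — i.e. density.
(a): satisfies the condition.
(b): fails — Ruw but no z with Ruz and Rzw.
(c): fails — Rw0w2 but no z with Rw0z and Rzw2.
(d): satisfies the condition.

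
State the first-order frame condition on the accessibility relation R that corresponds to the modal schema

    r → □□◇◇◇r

This is a Sahlqvist (Geach-type) schema ◇^0□^0r → □^2◇^3r.
First-order correspondent: ∀x ∀z (xR²z → ∃w (x = w ∧ zR³w)).

∀x ∀z (xR²z → ∃w (x = w ∧ zR³w))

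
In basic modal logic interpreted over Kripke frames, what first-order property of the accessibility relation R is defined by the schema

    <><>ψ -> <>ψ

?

transitivity: forall x forall y forall z (Rxy & Ryz -> Rxz)

This is a form of the 4 axiom.
Its frame correspondent is transitivity — forall x forall y forall z (Rxy & Ryz -> Rxz).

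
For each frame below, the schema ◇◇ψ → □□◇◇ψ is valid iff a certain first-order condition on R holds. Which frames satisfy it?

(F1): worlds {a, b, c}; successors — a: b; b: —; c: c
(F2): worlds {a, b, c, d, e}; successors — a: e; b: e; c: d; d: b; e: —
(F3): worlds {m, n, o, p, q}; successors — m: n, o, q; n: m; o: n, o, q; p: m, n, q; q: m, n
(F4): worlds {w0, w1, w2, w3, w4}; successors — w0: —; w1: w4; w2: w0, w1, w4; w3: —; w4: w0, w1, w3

(F1)

Frame correspondent (Sahlqvist): ∀x ∀y ∀z ((xR²y ∧ xR²z) → ∃w (y = w ∧ zR²w)) — i.e. a generalized confluence (Geach) condition.
(F1): holds.
(F2): fails — cR²b, cR²b but no w with b=w and bR²w.
(F3): fails — mR²m, mR²n but no w with m=w and nR²w.
(F4): fails — w1R²w0, w1R²w0 but no w with w0=w and w0R²w.
Valid on: (F1).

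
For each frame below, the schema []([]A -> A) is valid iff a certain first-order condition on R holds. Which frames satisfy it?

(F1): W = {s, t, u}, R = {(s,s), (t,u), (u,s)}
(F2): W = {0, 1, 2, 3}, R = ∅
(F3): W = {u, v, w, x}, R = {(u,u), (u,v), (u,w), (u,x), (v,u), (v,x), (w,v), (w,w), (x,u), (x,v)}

The schema corresponds to shift-reflexivity: forall x forall y (Rxy -> Ryy).
(F1): fails — Rtu but not Ruu.
(F2): condition met.
(F3): fails — Ruv but not Rvv.

(F2)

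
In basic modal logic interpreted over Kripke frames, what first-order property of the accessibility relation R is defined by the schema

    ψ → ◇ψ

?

This is a form of the T axiom.
It corresponds to reflexivity: ∀x Rxx.

reflexivity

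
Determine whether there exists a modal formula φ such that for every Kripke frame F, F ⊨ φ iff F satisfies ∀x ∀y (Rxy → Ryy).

Yes: it is shift-reflexivity, defined by the T□ schema □(□p → p).

Definable; □(□p → p) defines it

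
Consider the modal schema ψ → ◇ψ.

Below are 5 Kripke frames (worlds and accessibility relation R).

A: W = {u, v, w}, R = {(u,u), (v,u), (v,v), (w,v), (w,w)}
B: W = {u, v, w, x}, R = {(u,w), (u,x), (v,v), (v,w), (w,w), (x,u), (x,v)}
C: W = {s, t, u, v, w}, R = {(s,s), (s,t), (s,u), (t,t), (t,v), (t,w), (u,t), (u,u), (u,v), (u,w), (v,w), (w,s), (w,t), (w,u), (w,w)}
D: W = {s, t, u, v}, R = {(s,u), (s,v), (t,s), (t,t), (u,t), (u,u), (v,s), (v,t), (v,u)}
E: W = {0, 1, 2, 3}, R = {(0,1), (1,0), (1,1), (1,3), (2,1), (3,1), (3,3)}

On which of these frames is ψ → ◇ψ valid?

The schema corresponds to reflexivity: ∀x Rxx.
A: ✓.
B: fails — world u does not see itself.
C: fails — world v does not see itself.
D: fails — world s does not see itself.
E: fails — world 0 does not see itself.
Valid on: A.

A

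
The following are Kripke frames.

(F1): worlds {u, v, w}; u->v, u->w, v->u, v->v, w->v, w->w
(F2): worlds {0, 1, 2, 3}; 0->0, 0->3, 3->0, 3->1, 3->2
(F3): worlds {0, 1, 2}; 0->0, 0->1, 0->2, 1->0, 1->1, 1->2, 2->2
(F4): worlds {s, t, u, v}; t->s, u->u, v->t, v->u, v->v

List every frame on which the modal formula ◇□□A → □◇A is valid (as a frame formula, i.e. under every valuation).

(F1), (F3)

Frame correspondent (Sahlqvist): ∀x ∀y ∀z ((xRy ∧ xRz) → ∃w (yR²w ∧ zRw)) — i.e. a generalized confluence (Geach) condition.
(F1): condition met.
(F2): fails — 3R0, 3R1 but no w with 0R²w and 1Rw.
(F3): condition met.
(F4): fails — tRs, tRs but no w with sR²w and sRw.
Valid on: (F1), (F3).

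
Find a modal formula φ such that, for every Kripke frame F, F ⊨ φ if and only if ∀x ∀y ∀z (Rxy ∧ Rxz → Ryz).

◇s → □◇s

This is the Euclidean property; the standard corresponding axiom is 5: ◇s → □◇s.
Suppose ◇s→□◇s is valid. Take Rxy, Rxz and set V(s)={y}. Then ◇s at x, so □◇s at x, so ◇s at z, so some w with Rzw has s; w=y, i.e. Rzy. By symmetry of the argument, Ryz.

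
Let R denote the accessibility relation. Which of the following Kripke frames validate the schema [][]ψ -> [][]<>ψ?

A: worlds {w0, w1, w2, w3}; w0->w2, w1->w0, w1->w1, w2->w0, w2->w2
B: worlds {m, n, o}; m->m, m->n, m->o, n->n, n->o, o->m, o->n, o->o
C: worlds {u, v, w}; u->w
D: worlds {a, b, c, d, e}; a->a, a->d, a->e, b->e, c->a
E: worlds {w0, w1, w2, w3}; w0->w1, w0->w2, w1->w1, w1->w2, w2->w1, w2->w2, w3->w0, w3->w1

The schema corresponds to a generalized confluence (Geach) condition: forall x forall z (x R^2 z -> exists w (x R^2 w & zRw)).
A: holds.
B: holds.
C: holds.
D: fails — aR²d but no w with aR²w and dRw.
E: holds.

A, B, C, E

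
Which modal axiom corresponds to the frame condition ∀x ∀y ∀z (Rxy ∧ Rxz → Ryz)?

The condition is the Euclidean property. The 5 schema ◇p → □◇p defines it.

◇p → □◇p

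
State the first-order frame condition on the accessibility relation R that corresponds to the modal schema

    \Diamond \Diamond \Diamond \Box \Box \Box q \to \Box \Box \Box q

This is a Sahlqvist (Geach-type) schema ◇^3□^3q → □^3◇^0q.
First-order correspondent: \forall x \forall y \forall z ((x R^3 y \wedge x R^3 z) \to \exists w (y R^3 w \wedge z = w)).

\forall x \forall y \forall z ((x R^3 y \wedge x R^3 z) \to \exists w (y R^3 w \wedge z = w))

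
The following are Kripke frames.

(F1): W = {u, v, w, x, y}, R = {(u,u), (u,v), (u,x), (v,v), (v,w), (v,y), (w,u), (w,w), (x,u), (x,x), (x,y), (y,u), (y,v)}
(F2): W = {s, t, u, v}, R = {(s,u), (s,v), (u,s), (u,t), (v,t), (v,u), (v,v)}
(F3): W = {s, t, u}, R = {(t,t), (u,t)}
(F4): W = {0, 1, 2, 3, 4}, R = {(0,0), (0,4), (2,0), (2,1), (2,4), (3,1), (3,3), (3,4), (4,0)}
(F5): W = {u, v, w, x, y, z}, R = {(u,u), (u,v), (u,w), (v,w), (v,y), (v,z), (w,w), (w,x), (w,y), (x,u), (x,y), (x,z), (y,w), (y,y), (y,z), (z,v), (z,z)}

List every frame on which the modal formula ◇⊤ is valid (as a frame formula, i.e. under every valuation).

Frame correspondent (Sahlqvist): ∀x ∃y Rxy — i.e. seriality.
(F1): satisfies the condition.
(F2): fails — world t has no successor.
(F3): fails — world s has no successor.
(F4): fails — world 1 has no successor.
(F5): satisfies the condition.

(F1), (F5)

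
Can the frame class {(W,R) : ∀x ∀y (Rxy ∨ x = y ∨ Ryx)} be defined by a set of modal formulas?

Not modally definable

Any modally definable frame class is closed under disjoint unions.
Take 4 disjoint single-world reflexive frames: each is trivially connected, but their disjoint union has 4 worlds with no edge between distinct components, so it is not connected.
Hence connectedness of R is not modally definable.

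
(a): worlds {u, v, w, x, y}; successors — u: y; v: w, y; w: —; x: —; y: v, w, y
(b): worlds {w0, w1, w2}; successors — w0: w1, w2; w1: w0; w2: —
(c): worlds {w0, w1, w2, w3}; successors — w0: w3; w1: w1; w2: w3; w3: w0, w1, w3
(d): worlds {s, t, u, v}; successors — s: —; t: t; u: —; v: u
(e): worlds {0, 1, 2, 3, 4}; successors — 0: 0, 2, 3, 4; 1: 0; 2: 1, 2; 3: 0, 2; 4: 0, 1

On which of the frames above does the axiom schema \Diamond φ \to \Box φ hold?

(d)

This is the axiom for partial functionality; its first-order frame correspondent is \forall x \forall y \forall z (Rxy \wedge Rxz \to y = z).
(a): fails — v sees both w and y.
(b): fails — w0 sees both w1 and w2.
(c): fails — w3 sees both w0 and w1.
(d): ✓.
(e): fails — 0 sees both 0 and 2.
Valid on: (d).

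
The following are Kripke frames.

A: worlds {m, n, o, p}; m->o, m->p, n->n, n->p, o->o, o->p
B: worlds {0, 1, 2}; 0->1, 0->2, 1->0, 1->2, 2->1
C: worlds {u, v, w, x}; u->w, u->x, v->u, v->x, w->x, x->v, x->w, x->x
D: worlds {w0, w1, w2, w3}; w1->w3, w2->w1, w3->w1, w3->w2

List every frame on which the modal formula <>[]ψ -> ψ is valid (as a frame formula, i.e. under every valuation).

none

Frame correspondent (Sahlqvist): forall x forall y (Rxy -> Ryx) — i.e. symmetry.
A: fails — Rop but not Rpo.
B: fails — R02 but not R20.
C: fails — Ruw but not Rwu.
D: fails — Rw3w2 but not Rw2w3.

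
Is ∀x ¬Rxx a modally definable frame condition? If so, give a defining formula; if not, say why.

Any modally definable frame class is closed under surjective bounded morphisms.
The 5-cycle (worlds 0,1,2,3,4 with 0→1→2→3→4→0) is irreflexive, and the map sending every world to a single reflexive point • is a surjective bounded morphism (forth: every edge maps to (•,•); back: every world has a successor). So any modal formula valid on the 5-cycle is also valid on the reflexive point, which is not irreflexive.
So the class is not modally definable.

No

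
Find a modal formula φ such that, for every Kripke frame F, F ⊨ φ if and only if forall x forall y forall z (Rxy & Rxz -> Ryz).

◇ψ → □◇ψ

A defining formula is ◇ψ → □◇ψ (the 5 axiom).
Suppose ◇ψ→□◇ψ is valid. Take Rxy, Rxz and set V(ψ)={y}. Then ◇ψ at x, so □◇ψ at x, so ◇ψ at z, so some w with Rzw has ψ; w=y, i.e. Rzy. By symmetry of the argument, Ryz.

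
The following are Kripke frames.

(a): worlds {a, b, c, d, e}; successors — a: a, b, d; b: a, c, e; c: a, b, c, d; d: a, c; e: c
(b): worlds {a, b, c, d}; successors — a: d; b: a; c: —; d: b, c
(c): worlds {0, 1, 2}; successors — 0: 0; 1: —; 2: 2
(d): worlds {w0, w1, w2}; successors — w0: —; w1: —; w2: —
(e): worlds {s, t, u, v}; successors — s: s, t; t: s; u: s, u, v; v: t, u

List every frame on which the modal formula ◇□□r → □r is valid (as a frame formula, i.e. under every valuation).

The schema corresponds to a generalized confluence (Geach) condition: ∀x ∀y ∀z ((xRy ∧ xRz) → ∃w (yR²w ∧ z = w)).
(a): fails — bRe, bRe but no w with eR²w and e=w.
(b): fails — aRd, aRd but no w with dR²w and d=w.
(c): satisfies the condition.
(d): satisfies the condition.
(e): fails — uRs, uRu but no w with sR²w and u=w.

(c), (d)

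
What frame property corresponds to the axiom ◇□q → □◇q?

Suppose ◇□q→□◇q is valid. Take Rxy, Rxz and set V(q)={w : Ryw}. Then □q at y so ◇□q at x, so □◇q at x, so ◇q at z, giving w with Rzw and Ryw.
The converse is a direct semantic check.
Frame condition: ∀x ∀y ∀z (Rxy ∧ Rxz → ∃w (Ryw ∧ Rzw)).

convergence: ∀x ∀y ∀z (Rxy ∧ Rxz → ∃w (Ryw ∧ Rzw))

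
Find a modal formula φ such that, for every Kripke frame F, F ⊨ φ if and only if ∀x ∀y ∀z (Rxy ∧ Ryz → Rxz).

□q → □□q

This is transitivity; the standard corresponding axiom is 4: □q → □□q.
Suppose □q→□□q is valid. Take Rxy, Ryz and set V(q)={w : Rxw}. Then □q at x, so □□q at x, so □q at y, so q at z, i.e. Rxz.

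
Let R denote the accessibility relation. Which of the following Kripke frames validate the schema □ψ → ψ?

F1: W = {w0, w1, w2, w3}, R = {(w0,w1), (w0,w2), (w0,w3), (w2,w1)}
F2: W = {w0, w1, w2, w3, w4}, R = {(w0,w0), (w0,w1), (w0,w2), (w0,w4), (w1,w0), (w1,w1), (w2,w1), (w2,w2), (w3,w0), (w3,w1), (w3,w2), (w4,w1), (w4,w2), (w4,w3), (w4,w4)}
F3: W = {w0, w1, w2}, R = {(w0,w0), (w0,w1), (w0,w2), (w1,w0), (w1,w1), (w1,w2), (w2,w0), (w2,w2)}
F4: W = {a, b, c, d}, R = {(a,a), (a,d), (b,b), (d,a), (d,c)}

F3

Frame correspondent (Sahlqvist): ∀x Rxx — i.e. reflexivity.
F1: fails — world w0 does not see itself.
F2: fails — world w3 does not see itself.
F3: satisfies the condition.
F4: fails — world c does not see itself.
Valid on: F3.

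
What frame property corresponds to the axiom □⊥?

emptiness of R

□⊥ is valid iff no world has any successor (otherwise □⊥ fails at any world with one).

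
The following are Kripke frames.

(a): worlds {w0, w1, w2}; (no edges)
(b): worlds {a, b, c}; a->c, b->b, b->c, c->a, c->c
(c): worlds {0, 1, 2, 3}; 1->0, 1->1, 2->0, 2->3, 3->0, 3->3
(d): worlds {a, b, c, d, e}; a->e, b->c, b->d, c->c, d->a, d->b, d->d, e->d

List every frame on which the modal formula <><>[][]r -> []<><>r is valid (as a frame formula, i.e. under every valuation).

(a), (b)

Frame correspondent (Sahlqvist): forall x forall y forall z ((x R^2 y & xRz) -> exists w (y R^2 w & z R^2 w)) — i.e. a generalized confluence (Geach) condition.
(a): condition met.
(b): condition met.
(c): fails — 1R²0, 1R0 but no w with 0R²w and 0R²w.
(d): fails — bR²a, bRc but no w with aR²w and cR²w.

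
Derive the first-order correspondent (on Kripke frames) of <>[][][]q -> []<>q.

This is a Sahlqvist (Geach-type) schema ◇^1□^3q → □^1◇^1q.
Minimal-valuation argument: fix x; take any y with xR^1y and any z with xR^1z. Set V(q) to the set of worlds R-reachable from y in exactly 3 steps. Then □^3q holds at y, so the antecedent holds at x; validity forces ◇^1q at z, giving a w with zR^1w and yR^3w.
First-order correspondent: forall x forall y forall z ((xRy & xRz) -> exists w (y R^3 w & zRw)).

forall x forall y forall z ((xRy & xRz) -> exists w (y R^3 w & zRw))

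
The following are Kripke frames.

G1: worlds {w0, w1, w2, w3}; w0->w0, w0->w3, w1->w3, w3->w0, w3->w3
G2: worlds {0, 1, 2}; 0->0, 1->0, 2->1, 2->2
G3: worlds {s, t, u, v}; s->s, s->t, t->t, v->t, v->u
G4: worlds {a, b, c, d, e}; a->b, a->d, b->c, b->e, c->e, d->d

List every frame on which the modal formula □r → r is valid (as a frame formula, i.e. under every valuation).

Frame correspondent (Sahlqvist): ∀x Rxx — i.e. reflexivity.
G1: fails — world w1 does not see itself.
G2: fails — world 1 does not see itself.
G3: fails — world u does not see itself.
G4: fails — world a does not see itself.

none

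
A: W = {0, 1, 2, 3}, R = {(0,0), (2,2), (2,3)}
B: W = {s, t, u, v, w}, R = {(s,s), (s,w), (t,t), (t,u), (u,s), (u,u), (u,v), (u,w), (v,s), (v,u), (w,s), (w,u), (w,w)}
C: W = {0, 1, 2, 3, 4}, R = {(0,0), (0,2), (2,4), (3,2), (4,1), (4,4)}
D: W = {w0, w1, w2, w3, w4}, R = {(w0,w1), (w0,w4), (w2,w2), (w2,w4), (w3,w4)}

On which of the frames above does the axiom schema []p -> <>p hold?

B

Frame correspondent (Sahlqvist): forall x exists y Rxy — i.e. seriality.
A: fails — world 1 has no successor.
B: satisfies the condition.
C: fails — world 1 has no successor.
D: fails — world w1 has no successor.
Valid on: B.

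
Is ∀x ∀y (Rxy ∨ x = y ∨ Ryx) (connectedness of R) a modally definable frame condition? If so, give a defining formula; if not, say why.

Not modally definable

Modal frame validity is preserved under disjoint unions.
Take 2 disjoint single-world reflexive frames: each is trivially connected, but their disjoint union has 2 worlds with no edge between distinct components, so it is not connected.
So the class is not modally definable.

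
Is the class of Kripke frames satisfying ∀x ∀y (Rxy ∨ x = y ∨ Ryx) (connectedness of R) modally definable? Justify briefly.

Not modally definable

Any modally definable frame class is closed under disjoint unions.
Take 3 disjoint single-world reflexive frames: each is trivially connected, but their disjoint union has 3 worlds with no edge between distinct components, so it is not connected.
So the class is not modally definable.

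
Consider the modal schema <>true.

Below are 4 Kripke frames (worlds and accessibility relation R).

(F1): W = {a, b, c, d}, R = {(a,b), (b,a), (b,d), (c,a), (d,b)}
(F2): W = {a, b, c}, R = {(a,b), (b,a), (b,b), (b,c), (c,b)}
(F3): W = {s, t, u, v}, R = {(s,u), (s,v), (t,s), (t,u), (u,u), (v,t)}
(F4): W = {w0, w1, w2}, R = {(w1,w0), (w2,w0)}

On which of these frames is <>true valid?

(F1), (F2), (F3)

The schema corresponds to seriality: forall x exists y Rxy.
(F1): holds.
(F2): holds.
(F3): holds.
(F4): fails — world w0 has no successor.
Valid on: (F1), (F2), (F3).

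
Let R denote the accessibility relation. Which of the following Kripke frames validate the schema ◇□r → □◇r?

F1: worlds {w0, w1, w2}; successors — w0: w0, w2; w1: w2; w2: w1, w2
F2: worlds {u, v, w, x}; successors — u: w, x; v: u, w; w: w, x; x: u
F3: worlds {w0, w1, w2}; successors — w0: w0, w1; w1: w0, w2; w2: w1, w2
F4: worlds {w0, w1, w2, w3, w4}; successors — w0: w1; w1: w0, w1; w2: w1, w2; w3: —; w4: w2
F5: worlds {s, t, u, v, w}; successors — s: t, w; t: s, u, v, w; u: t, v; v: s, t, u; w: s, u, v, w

The schema corresponds to convergence: ∀x ∀y ∀z (Rxy ∧ Rxz → ∃w (Ryw ∧ Rzw)).
F1: condition met.
F2: fails — Ruw and Rux but w and x have no common successor.
F3: condition met.
F4: condition met.
F5: condition met.
Valid on: F1, F3, F4, F5.

F1, F3, F4, F5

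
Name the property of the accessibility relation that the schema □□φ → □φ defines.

Density

Suppose □□φ→□φ is valid. Take Rxy and set V(φ)={w : xR²w}. Then □□φ at x, so □φ at x, so φ at y, i.e. ∃z(Rxz∧Rzy).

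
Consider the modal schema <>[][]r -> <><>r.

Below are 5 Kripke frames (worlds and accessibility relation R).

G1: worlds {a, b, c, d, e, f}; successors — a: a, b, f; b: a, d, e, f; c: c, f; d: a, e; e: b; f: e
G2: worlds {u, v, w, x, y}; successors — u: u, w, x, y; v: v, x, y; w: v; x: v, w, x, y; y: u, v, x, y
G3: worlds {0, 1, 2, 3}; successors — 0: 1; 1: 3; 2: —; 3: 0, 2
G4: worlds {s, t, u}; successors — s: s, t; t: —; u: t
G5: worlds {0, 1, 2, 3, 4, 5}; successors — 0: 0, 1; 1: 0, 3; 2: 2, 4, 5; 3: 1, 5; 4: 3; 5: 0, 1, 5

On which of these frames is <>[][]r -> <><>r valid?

G2, G5

This is the axiom for a generalized confluence (Geach) condition; its first-order frame correspondent is forall x forall y (xRy -> exists w (y R^2 w & x R^2 w)).
G1: fails — cRf but no w with fR²w and cR²w.
G2: holds.
G3: fails — 0R1 but no w with 1R²w and 0R²w.
G4: fails — sRt but no w with tR²w and sR²w.
G5: holds.
Valid on: G2, G5.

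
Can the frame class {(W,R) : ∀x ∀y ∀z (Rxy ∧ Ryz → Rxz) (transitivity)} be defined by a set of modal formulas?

Definable; □r → □□r defines it

This is a Sahlqvist condition; the 4 axiom □r → □□r defines it.
Suppose □r→□□r is valid. Take Rxy, Ryz and set V(r)={w : Rxw}. Then □r at x, so □□r at x, so □r at y, so r at z, i.e. Rxz.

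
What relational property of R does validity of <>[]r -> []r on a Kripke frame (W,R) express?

The Euclidean property

Equivalently (dual form): ◇r → □◇r.
Suppose ◇r→□◇r is valid. Take Rxy, Rxz and set V(r)={y}. Then ◇r at x, so □◇r at x, so ◇r at z, so some w with Rzw has r; w=y, i.e. Rzy. By symmetry of the argument, Ryz.
The converse is a direct semantic check.
Frame condition: forall x forall y forall z (Rxy & Rxz -> Ryz).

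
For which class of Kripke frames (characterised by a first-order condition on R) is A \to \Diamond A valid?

reflexivity: \forall x Rxx

This schema is equivalent to the T axiom □A → A.
Its frame correspondent is reflexivity — \forall x Rxx.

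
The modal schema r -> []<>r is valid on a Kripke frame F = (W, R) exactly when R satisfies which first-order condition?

This schema is the B axiom.
It corresponds to symmetry: forall x forall y (Rxy -> Ryx).

symmetry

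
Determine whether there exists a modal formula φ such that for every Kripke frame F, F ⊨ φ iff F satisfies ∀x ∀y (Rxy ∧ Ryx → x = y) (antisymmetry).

No — not modally definable

Any modally definable frame class is closed under surjective bounded morphisms.
The 6-cycle (worlds w0,w1,w2,w3,w4,w5 with w0→w1→w2→w3→w4→w5→w0) is antisymmetric. Sending even-indexed worlds to s and odd-indexed worlds to t is a surjective bounded morphism onto the two-world frame with s↔t, which is not antisymmetric.
So no modal formula (or set of formulas) defines exactly the antisymmetric frames.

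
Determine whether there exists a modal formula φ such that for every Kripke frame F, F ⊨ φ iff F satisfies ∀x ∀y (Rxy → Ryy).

This is a Sahlqvist condition; the T□ axiom □(□q → q) defines it.
Suppose □(□q→q) is valid. Take Rxy and set V(q)={w : Ryw}. Then at y, □q holds; since □(□q→q) at x, □q→q at y, so q at y, i.e. Ryy.

Yes, by □(□q → q)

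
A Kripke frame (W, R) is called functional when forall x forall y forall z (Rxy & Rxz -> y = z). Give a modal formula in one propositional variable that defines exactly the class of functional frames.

This is partial functionality; the standard corresponding axiom is CD: ◇ψ → □ψ.
Suppose ◇ψ→□ψ is valid. Take Rxy, Rxz and set V(ψ)={y}. Then ◇ψ at x, so □ψ at x, so ψ at z, i.e. z=y.

◇ψ → □ψ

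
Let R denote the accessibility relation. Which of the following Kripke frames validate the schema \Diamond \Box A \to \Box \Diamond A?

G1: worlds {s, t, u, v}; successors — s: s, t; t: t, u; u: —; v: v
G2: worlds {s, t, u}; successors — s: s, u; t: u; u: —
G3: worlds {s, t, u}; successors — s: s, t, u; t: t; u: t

This is the axiom for convergence; its first-order frame correspondent is \forall x \forall y \forall z (Rxy \wedge Rxz \to \exists w (Ryw \wedge Rzw)).
G1: fails — Rtt and Rtu but t and u have no common successor.
G2: fails — Rsu and Rsu but u and u have no common successor.
G3: ✓.
Valid on: G3.

G3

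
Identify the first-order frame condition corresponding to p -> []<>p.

This is the B axiom.
Its frame correspondent is symmetry — forall x forall y (Rxy -> Ryx).

symmetry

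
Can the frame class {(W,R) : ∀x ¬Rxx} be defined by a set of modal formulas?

Modal frame validity is preserved under surjective bounded morphisms.
The 2-cycle (worlds s,t with s→t→s) is irreflexive, and the map sending every world to a single reflexive point • is a surjective bounded morphism (forth: every edge maps to (•,•); back: every world has a successor). So any modal formula valid on the 2-cycle is also valid on the reflexive point, which is not irreflexive.
So the class is not modally definable.

No — not modally definable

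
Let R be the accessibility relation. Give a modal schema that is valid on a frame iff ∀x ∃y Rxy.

The condition is seriality. The D schema □p → ◇p defines it.
Suppose □p→◇p is valid. At any x set V(p)=W. Then □p at x, so ◇p at x, so x has a successor.

□p → ◇p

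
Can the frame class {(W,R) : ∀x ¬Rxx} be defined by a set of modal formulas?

Any modally definable frame class is closed under surjective bounded morphisms.
The 3-cycle (worlds w0,w1,w2 with w0→w1→w2→w0) is irreflexive, and the map sending every world to a single reflexive point • is a surjective bounded morphism (forth: every edge maps to (•,•); back: every world has a successor). So any modal formula valid on the 3-cycle is also valid on the reflexive point, which is not irreflexive.
So no modal formula (or set of formulas) defines exactly the irreflexive frames.

Not modally definable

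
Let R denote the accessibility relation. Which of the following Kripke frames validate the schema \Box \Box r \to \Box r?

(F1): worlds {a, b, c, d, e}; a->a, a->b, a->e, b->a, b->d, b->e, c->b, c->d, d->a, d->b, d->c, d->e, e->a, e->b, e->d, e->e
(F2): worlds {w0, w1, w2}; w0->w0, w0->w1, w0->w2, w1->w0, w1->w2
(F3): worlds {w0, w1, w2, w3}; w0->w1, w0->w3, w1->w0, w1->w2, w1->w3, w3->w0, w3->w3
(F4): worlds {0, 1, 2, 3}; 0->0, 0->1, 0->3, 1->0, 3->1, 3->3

The schema corresponds to density: \forall x \forall y (Rxy \to \exists z (Rxz \wedge Rzy)).
(F1): fails — Rdc but no z with Rdz and Rzc.
(F2): satisfies the condition.
(F3): fails — Rw1w2 but no z with Rw1z and Rzw2.
(F4): satisfies the condition.
Valid on: (F2), (F4).

(F2), (F4)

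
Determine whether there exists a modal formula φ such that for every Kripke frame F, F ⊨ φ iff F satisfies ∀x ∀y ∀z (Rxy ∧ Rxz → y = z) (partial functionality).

The condition is partial functionality. A defining modal formula is ◇p → □p.
Suppose ◇p→□p is valid. Take Rxy, Rxz and set V(p)={y}. Then ◇p at x, so □p at x, so p at z, i.e. z=y.

Yes — defined by ◇p → □p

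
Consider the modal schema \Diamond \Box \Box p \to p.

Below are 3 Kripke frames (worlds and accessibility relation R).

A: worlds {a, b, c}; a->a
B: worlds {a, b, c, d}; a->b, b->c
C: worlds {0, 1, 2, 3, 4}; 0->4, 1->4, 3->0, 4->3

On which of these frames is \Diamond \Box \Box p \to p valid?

A

Frame correspondent (Sahlqvist): \forall x \forall y (xRy \to \exists w (y R^2 w \wedge x = w)) — i.e. a generalized confluence (Geach) condition.
A: satisfies the condition.
B: fails — aRb but no w with bR²w and a=w.
C: fails — 1R4 but no w with 4R²w and 1=w.
Valid on: A.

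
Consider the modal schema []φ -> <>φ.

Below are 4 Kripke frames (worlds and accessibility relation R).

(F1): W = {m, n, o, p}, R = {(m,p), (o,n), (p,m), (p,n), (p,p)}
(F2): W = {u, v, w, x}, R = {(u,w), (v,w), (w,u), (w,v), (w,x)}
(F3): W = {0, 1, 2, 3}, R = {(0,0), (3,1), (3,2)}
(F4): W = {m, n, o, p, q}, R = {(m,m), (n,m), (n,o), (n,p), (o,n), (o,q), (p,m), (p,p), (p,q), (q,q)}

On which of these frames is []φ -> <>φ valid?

The schema corresponds to seriality: forall x exists y Rxy.
(F1): fails — world n has no successor.
(F2): fails — world x has no successor.
(F3): fails — world 1 has no successor.
(F4): ✓.
Valid on: (F4).

(F4)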